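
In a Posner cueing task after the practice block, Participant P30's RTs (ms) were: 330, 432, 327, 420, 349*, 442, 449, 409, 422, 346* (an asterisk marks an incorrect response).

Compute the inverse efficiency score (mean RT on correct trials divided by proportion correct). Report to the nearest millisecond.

505 ms

Correct trials (n=8): 330, 432, 327, 420, 442, 449, 409, 422
Mean correct RT = 3231/8 = 403.8750 ms
Proportion correct = 8/10
IES = 403.8750 / (8/10) = 504.844 ms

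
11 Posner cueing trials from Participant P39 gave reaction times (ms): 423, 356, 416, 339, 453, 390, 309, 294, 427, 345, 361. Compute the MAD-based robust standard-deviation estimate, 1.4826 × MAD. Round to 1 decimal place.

77.1 ms

Sorted: 294, 309, 339, 345, 356, 361, 390, 416, 423, 427, 453 → median = 361
|x − 361| sorted: 0, 5, 16, 22, 29, 52, 55, 62, 66, 67, 92 → MAD = 52
Robust SD ≈ 1.4826 × 52 = 77.095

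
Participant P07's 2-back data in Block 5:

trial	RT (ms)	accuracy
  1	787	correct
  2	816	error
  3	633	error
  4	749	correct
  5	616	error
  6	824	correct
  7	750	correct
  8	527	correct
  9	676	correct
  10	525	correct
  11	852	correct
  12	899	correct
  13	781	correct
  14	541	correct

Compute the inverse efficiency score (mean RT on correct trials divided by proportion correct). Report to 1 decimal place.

915.3 ms

Correct trials (n=11): 787, 749, 824, 750, 527, 676, 525, 852, 899, 781, 541
Mean correct RT = 7911/11 = 719.1818 ms
Proportion correct = 11/14
IES = 719.1818 / (11/14) = 915.322 ms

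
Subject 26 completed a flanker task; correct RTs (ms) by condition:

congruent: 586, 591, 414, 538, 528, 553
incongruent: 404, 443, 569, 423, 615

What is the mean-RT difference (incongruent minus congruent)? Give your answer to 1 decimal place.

-44.2 ms

M(congruent) = 3210/6 = 535.000
M(incongruent) = 2454/5 = 490.800
Difference = 490.800 − 535.000 = -44.200 ms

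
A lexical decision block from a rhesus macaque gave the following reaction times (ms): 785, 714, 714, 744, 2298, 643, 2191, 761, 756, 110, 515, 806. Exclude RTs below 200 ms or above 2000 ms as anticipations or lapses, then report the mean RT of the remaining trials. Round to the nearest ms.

Excluded: 110, 2191, 2298
Retained (n=9): Σ = 6438
Mean = 6438/9 = 715.3333

715 ms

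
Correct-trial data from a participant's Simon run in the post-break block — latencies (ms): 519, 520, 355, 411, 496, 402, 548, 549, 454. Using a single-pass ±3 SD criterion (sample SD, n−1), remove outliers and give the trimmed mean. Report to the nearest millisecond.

n = 9, ΣRT = 4254, M = 472.667
Σ(x−M)² = 39424.00; s = √(39424.00/8) = 70.200
Cutoffs: 472.667 ± 3·70.200 → [262.1, 683.3]
No RTs fall outside the cutoffs; all 9 retained. Mean = 4254/9 = 472.667

473 ms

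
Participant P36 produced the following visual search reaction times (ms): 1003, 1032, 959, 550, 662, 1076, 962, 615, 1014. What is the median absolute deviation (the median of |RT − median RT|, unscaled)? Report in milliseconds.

Sorted: 550, 615, 662, 959, 962, 1003, 1014, 1032, 1076 → median = 962
|x − 962|: 41, 70, 3, 412, 300, 114, 0, 347, 52
Sorted deviations: 0, 3, 41, 52, 70, 114, 300, 347, 412 → MAD = 70

70 ms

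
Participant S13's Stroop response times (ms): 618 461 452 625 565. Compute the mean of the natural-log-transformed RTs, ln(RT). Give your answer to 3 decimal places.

ln(RT): 6.4265, 6.1334, 6.1137, 6.4378, 6.3368
Σ ln(RT) = 31.4481
Mean = 31.4481/5 = 6.28963

6.290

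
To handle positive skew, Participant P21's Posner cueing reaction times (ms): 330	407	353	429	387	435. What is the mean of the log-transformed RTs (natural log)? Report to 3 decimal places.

5.962

ln(RT): 5.7991, 6.0088, 5.8665, 6.0615, 5.9584, 6.0753
Σ ln(RT) = 35.7696
Mean = 35.7696/6 = 5.96160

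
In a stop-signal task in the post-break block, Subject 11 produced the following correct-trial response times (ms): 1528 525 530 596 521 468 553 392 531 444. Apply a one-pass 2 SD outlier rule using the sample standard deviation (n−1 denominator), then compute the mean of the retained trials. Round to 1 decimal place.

506.7 ms

n = 10, ΣRT = 6088, M = 608.800
Σ(x−M)² = 969185.60; s = √(969185.60/9) = 328.157
Cutoffs: 608.800 ± 2·328.157 → [-47.5, 1265.1]
Outside: 1528 → excluded.
Retained (n=9): Σ = 4560, mean = 4560/9 = 506.667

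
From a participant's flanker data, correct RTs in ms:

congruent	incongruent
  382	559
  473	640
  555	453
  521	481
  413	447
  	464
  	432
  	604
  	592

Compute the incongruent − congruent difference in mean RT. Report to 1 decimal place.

50.3 ms

M(congruent) = 2344/5 = 468.800
M(incongruent) = 4672/9 = 519.111
Difference = 519.111 − 468.800 = 50.311 ms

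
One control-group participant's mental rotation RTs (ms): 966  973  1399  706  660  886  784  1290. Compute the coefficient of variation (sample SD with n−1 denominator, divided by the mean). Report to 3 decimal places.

0.277

n = 8, Σ = 7664, M = 958.0000
Σ(x−M)² = 492762.000; s = √(492762.000/7) = 265.3198
CV = 265.3198 / 958.0000 = 0.27695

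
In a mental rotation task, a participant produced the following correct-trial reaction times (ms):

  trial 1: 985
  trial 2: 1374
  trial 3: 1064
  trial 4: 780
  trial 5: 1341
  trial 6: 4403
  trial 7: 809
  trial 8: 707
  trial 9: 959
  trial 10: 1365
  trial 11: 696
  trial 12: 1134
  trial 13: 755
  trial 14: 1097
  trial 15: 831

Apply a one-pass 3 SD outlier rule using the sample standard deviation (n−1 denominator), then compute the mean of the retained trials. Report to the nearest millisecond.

n = 15, ΣRT = 18300, M = 1220.000
Σ(x−M)² = 11628890.00; s = √(11628890.00/14) = 911.392
Cutoffs: 1220.000 ± 3·911.392 → [-1514.2, 3954.2]
Outside: 4403 → excluded.
Retained (n=14): Σ = 13897, mean = 13897/14 = 992.643

993 ms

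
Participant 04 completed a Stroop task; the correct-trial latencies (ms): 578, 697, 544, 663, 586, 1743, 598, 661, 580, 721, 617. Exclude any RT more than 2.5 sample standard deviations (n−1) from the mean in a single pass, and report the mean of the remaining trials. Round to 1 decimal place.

624.5 ms

n = 11, ΣRT = 7988, M = 726.182
Σ(x−M)² = 1167557.64; s = √(1167557.64/10) = 341.695
Cutoffs: 726.182 ± 2.5·341.695 → [-128.1, 1580.4]
Outside: 1743 → excluded.
Retained (n=10): Σ = 6245, mean = 6245/10 = 624.500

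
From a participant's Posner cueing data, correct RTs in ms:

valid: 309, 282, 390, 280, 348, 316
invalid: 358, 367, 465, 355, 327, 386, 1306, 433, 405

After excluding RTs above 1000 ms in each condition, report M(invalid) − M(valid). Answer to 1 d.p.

invalid: exclude 1306
M(valid) = 1925/6 = 320.833
M(invalid) = 3096/8 = 387.000
Difference = 387.000 − 320.833 = 66.167 ms

66.2 ms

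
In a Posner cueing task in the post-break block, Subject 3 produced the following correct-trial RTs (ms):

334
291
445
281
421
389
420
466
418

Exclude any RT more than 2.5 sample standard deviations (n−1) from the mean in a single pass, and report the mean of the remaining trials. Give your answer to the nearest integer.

385 ms

n = 9, ΣRT = 3465, M = 385.000
Σ(x−M)² = 36040.00; s = √(36040.00/8) = 67.119
Cutoffs: 385.000 ± 2.5·67.119 → [217.2, 552.8]
No RTs fall outside the cutoffs; all 9 retained. Mean = 3465/9 = 385.000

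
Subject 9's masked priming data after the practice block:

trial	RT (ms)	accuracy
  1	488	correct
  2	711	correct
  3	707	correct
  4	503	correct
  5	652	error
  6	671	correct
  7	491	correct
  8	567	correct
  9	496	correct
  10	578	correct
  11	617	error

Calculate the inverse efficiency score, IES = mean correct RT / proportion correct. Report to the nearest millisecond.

708 ms

Correct trials (n=9): 488, 711, 707, 503, 671, 491, 567, 496, 578
Mean correct RT = 5212/9 = 579.1111 ms
Proportion correct = 9/11
IES = 579.1111 / (9/11) = 707.802 ms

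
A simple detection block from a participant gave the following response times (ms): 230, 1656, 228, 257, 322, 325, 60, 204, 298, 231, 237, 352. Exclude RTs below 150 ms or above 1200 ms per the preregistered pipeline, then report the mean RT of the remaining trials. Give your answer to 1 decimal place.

Excluded: 60, 1656
Retained (n=10): Σ = 2684
Mean = 2684/10 = 268.4000

268.4 ms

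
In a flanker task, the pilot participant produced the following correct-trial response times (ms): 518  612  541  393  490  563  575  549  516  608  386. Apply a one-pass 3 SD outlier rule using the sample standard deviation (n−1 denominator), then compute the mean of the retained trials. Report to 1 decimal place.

n = 11, ΣRT = 5751, M = 522.818
Σ(x−M)² = 57281.64; s = √(57281.64/10) = 75.685
Cutoffs: 522.818 ± 3·75.685 → [295.8, 749.9]
No RTs fall outside the cutoffs; all 11 retained. Mean = 5751/11 = 522.818

522.8 ms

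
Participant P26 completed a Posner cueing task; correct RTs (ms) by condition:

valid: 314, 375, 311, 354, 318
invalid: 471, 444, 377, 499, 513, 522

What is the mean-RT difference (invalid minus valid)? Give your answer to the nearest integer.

137 ms

M(valid) = 1672/5 = 334.400
M(invalid) = 2826/6 = 471.000
Difference = 471.000 − 334.400 = 136.600 ms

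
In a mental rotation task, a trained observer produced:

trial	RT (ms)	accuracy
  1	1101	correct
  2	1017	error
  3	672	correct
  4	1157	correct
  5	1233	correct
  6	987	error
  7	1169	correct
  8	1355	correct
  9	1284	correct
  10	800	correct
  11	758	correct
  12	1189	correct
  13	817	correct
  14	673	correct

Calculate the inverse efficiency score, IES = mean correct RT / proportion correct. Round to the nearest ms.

1187 ms

Correct trials (n=12): 1101, 672, 1157, 1233, 1169, 1355, 1284, 800, 758, 1189, 817, 673
Mean correct RT = 12208/12 = 1017.3333 ms
Proportion correct = 12/14
IES = 1017.3333 / (12/14) = 1186.889 ms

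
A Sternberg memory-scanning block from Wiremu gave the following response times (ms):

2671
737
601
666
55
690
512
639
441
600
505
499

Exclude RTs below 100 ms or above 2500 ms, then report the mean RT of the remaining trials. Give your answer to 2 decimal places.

Excluded: 55, 2671
Retained (n=10): Σ = 5890
Mean = 5890/10 = 589.0000

589.00 ms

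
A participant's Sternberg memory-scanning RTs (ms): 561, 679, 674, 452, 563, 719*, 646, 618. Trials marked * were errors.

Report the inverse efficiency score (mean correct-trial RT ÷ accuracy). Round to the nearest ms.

Correct trials (n=7): 561, 679, 674, 452, 563, 646, 618
Mean correct RT = 4193/7 = 599.0000 ms
Proportion correct = 7/8
IES = 599.0000 / (7/8) = 684.571 ms

685 ms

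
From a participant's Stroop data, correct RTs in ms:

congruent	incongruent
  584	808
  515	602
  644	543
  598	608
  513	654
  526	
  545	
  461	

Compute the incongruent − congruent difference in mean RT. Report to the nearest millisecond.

M(congruent) = 4386/8 = 548.250
M(incongruent) = 3215/5 = 643.000
Difference = 643.000 − 548.250 = 94.750 ms

95 ms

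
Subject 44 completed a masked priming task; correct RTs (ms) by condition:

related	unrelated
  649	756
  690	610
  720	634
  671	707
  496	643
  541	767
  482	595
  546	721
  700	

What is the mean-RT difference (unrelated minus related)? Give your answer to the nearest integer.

M(related) = 5495/9 = 610.556
M(unrelated) = 5433/8 = 679.125
Difference = 679.125 − 610.556 = 68.569 ms

69 ms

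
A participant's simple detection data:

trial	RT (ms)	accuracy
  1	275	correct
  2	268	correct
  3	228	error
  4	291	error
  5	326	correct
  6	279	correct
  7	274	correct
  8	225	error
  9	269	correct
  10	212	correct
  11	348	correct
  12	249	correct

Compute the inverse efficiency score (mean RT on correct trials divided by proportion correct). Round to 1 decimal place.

370.4 ms

Correct trials (n=9): 275, 268, 326, 279, 274, 269, 212, 348, 249
Mean correct RT = 2500/9 = 277.7778 ms
Proportion correct = 9/12
IES = 277.7778 / (9/12) = 370.370 ms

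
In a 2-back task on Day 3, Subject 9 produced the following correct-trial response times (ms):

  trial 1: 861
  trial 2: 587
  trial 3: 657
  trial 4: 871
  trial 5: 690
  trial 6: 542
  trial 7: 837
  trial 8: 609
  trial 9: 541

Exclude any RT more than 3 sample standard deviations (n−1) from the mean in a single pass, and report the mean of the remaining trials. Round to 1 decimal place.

n = 9, ΣRT = 6195, M = 688.333
Σ(x−M)² = 145950.00; s = √(145950.00/8) = 135.069
Cutoffs: 688.333 ± 3·135.069 → [283.1, 1093.5]
No RTs fall outside the cutoffs; all 9 retained. Mean = 6195/9 = 688.333

688.3 ms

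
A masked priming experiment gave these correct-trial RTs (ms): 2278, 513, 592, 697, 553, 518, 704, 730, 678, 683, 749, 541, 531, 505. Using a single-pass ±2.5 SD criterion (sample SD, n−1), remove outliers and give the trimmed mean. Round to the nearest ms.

615 ms

n = 14, ΣRT = 10272, M = 733.714
Σ(x−M)² = 2671502.86; s = √(2671502.86/13) = 453.321
Cutoffs: 733.714 ± 2.5·453.321 → [-399.6, 1867.0]
Outside: 2278 → excluded.
Retained (n=13): Σ = 7994, mean = 7994/13 = 614.923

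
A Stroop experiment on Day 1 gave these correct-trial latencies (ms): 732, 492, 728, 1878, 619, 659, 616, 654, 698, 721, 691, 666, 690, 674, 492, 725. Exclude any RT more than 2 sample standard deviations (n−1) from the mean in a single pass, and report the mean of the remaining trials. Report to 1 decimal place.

657.1 ms

n = 16, ΣRT = 11735, M = 733.438
Σ(x−M)² = 1478627.94; s = √(1478627.94/15) = 313.967
Cutoffs: 733.438 ± 2·313.967 → [105.5, 1361.4]
Outside: 1878 → excluded.
Retained (n=15): Σ = 9857, mean = 9857/15 = 657.133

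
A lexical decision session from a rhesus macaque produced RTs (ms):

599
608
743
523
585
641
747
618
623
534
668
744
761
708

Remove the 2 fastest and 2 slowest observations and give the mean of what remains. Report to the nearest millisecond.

Sorted: 523, 534, 585, 599, 608, 618, 623, 641, 668, 708, 743, 744, 747, 761
Drop lowest 2 (523, 534) and highest 2 (747, 761)
Remaining (n=10): Σ = 6537, mean = 6537/10 = 653.700

654 ms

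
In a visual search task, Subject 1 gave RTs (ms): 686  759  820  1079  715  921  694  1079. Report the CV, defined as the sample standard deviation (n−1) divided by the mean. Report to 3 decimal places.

0.194

n = 8, Σ = 6753, M = 844.1250
Σ(x−M)² = 188284.875; s = √(188284.875/7) = 164.0056
CV = 164.0056 / 844.1250 = 0.19429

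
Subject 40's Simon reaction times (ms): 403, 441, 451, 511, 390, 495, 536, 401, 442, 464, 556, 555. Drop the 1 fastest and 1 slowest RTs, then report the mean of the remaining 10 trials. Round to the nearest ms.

470 ms

Sorted: 390, 401, 403, 441, 442, 451, 464, 495, 511, 536, 555, 556
Drop lowest 1 (390) and highest 1 (556)
Remaining (n=10): Σ = 4699, mean = 4699/10 = 469.900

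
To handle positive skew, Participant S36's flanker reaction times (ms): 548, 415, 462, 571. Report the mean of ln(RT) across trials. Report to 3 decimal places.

ln(RT): 6.3063, 6.0283, 6.1356, 6.3474
Σ ln(RT) = 24.8175
Mean = 24.8175/4 = 6.20438

6.204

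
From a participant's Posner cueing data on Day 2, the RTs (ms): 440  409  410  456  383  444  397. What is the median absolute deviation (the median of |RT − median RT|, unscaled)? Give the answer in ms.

Sorted: 383, 397, 409, 410, 440, 444, 456 → median = 410
|x − 410|: 30, 1, 0, 46, 27, 34, 13
Sorted deviations: 0, 1, 13, 27, 30, 34, 46 → MAD = 27

27 ms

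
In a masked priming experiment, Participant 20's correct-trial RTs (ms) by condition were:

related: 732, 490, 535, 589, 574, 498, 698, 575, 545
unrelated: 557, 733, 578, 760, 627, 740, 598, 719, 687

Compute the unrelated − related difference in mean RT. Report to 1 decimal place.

M(related) = 5236/9 = 581.778
M(unrelated) = 5999/9 = 666.556
Difference = 666.556 − 581.778 = 84.778 ms

84.8 ms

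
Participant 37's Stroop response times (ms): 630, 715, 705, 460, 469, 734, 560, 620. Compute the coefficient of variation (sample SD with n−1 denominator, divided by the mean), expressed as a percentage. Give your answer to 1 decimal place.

17.6%

n = 8, Σ = 4893, M = 611.6250
Σ(x−M)² = 80785.875; s = √(80785.875/7) = 107.4283
CV = 107.4283 / 611.6250 = 0.17564 = 17.564%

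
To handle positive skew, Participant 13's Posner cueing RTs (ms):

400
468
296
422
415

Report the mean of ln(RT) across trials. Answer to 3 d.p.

5.981

ln(RT): 5.9915, 6.1485, 5.6904, 6.0450, 6.0283
Σ ln(RT) = 29.9036
Mean = 29.9036/5 = 5.98072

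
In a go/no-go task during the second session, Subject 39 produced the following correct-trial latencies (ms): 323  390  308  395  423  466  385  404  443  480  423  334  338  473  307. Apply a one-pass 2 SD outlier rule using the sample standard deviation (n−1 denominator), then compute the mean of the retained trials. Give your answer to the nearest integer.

n = 15, ΣRT = 5892, M = 392.800
Σ(x−M)² = 49822.40; s = √(49822.40/14) = 59.655
Cutoffs: 392.800 ± 2·59.655 → [273.5, 512.1]
No RTs fall outside the cutoffs; all 15 retained. Mean = 5892/15 = 392.800

393 ms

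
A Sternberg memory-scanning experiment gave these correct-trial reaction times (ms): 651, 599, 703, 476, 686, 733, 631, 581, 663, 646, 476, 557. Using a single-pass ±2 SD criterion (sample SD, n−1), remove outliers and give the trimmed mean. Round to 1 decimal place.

616.8 ms

n = 12, ΣRT = 7402, M = 616.833
Σ(x−M)² = 74903.67; s = √(74903.67/11) = 82.519
Cutoffs: 616.833 ± 2·82.519 → [451.8, 781.9]
No RTs fall outside the cutoffs; all 12 retained. Mean = 7402/12 = 616.833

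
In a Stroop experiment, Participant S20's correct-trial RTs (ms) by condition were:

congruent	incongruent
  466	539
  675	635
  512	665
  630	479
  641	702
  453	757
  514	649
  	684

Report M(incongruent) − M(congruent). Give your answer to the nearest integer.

83 ms

M(congruent) = 3891/7 = 555.857
M(incongruent) = 5110/8 = 638.750
Difference = 638.750 − 555.857 = 82.893 ms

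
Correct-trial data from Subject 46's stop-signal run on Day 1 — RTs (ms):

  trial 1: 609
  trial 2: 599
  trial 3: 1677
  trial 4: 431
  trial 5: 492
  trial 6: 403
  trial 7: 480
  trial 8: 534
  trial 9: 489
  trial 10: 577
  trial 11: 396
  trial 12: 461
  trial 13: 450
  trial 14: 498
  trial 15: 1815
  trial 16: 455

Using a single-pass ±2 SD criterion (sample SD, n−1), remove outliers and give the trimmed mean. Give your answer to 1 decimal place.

n = 16, ΣRT = 10366, M = 647.875
Σ(x−M)² = 2825069.75; s = √(2825069.75/15) = 433.979
Cutoffs: 647.875 ± 2·433.979 → [-220.1, 1515.8]
Outside: 1677, 1815 → excluded.
Retained (n=14): Σ = 6874, mean = 6874/14 = 491.000

491.0 ms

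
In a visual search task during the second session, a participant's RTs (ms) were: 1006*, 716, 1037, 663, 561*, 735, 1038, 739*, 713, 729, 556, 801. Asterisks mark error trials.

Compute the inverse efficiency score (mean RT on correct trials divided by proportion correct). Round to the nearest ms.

Correct trials (n=9): 716, 1037, 663, 735, 1038, 713, 729, 556, 801
Mean correct RT = 6988/9 = 776.4444 ms
Proportion correct = 9/12
IES = 776.4444 / (9/12) = 1035.259 ms

1035 ms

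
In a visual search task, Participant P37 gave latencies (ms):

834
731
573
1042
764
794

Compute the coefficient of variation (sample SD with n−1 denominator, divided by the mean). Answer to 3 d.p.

n = 6, Σ = 4738, M = 789.6667
Σ(x−M)² = 116701.333; s = √(116701.333/5) = 152.7752
CV = 152.7752 / 789.6667 = 0.19347

0.193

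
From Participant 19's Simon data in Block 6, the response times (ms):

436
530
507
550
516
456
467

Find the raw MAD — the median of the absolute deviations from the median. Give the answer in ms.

Sorted: 436, 456, 467, 507, 516, 530, 550 → median = 507
|x − 507|: 71, 23, 0, 43, 9, 51, 40
Sorted deviations: 0, 9, 23, 40, 43, 51, 71 → MAD = 40

40 ms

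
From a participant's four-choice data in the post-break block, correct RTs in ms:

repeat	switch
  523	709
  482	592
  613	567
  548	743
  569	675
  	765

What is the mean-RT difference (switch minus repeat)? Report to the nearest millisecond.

128 ms

M(repeat) = 2735/5 = 547.000
M(switch) = 4051/6 = 675.167
Difference = 675.167 − 547.000 = 128.167 ms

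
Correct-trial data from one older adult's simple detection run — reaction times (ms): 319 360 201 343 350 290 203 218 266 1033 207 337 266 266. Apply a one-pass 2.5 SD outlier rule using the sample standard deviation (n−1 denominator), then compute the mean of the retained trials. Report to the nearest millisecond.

n = 14, ΣRT = 4659, M = 332.786
Σ(x−M)² = 570070.36; s = √(570070.36/13) = 209.408
Cutoffs: 332.786 ± 2.5·209.408 → [-190.7, 856.3]
Outside: 1033 → excluded.
Retained (n=13): Σ = 3626, mean = 3626/13 = 278.923

279 ms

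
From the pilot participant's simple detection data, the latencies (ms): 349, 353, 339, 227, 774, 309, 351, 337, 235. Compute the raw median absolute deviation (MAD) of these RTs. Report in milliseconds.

14 ms

Sorted: 227, 235, 309, 337, 339, 349, 351, 353, 774 → median = 339
|x − 339|: 10, 14, 0, 112, 435, 30, 12, 2, 104
Sorted deviations: 0, 2, 10, 12, 14, 30, 104, 112, 435 → MAD = 14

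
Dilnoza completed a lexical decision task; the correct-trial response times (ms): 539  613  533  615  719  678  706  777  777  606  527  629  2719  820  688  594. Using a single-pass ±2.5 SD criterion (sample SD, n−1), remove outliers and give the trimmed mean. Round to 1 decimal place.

n = 16, ΣRT = 12540, M = 783.750
Σ(x−M)² = 4115065.00; s = √(4115065.00/15) = 523.773
Cutoffs: 783.750 ± 2.5·523.773 → [-525.7, 2093.2]
Outside: 2719 → excluded.
Retained (n=15): Σ = 9821, mean = 9821/15 = 654.733

654.7 ms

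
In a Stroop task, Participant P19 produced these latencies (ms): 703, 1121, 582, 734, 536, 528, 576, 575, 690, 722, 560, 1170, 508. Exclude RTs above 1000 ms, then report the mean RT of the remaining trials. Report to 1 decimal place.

610.4 ms

Excluded: 1121, 1170
Retained (n=11): Σ = 6714
Mean = 6714/11 = 610.3636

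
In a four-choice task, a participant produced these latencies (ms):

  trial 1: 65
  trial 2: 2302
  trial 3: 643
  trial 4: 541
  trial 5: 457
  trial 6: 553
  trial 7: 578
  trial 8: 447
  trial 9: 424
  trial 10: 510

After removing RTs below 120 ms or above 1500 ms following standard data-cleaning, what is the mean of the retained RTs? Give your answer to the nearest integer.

519 ms

Excluded: 65, 2302
Retained (n=8): Σ = 4153
Mean = 4153/8 = 519.1250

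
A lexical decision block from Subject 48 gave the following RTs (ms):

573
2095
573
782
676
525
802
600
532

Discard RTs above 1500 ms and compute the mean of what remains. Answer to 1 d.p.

632.9 ms

Excluded: 2095
Retained (n=8): Σ = 5063
Mean = 5063/8 = 632.8750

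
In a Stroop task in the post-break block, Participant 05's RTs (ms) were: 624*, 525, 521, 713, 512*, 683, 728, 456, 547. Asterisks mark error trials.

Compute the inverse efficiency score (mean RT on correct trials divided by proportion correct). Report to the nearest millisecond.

Correct trials (n=7): 525, 521, 713, 683, 728, 456, 547
Mean correct RT = 4173/7 = 596.1429 ms
Proportion correct = 7/9
IES = 596.1429 / (7/9) = 766.469 ms

766 ms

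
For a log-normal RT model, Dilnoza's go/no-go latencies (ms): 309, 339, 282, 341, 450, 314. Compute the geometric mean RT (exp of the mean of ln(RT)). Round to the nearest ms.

ln(RT): 5.7333, 5.8260, 5.6419, 5.8319, 6.1092, 5.7494
Mean ln(RT) = 34.8918/6 = 5.81530
Geometric mean = exp(5.81530) = 335.39 ms

335 ms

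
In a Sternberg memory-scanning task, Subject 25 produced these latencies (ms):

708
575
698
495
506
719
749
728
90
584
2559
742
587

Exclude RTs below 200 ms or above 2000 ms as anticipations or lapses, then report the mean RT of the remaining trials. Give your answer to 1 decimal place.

644.6 ms

Excluded: 90, 2559
Retained (n=11): Σ = 7091
Mean = 7091/11 = 644.6364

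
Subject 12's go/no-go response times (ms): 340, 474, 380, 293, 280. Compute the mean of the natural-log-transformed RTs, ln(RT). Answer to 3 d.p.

5.849

ln(RT): 5.8289, 6.1612, 5.9402, 5.6802, 5.6348
Σ ln(RT) = 29.2453
Mean = 29.2453/5 = 5.84906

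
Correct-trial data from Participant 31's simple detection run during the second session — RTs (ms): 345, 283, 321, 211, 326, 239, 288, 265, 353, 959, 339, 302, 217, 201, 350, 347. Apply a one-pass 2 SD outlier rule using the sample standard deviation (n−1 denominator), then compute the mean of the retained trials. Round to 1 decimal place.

n = 16, ΣRT = 5346, M = 334.125
Σ(x−M)² = 457823.75; s = √(457823.75/15) = 174.704
Cutoffs: 334.125 ± 2·174.704 → [-15.3, 683.5]
Outside: 959 → excluded.
Retained (n=15): Σ = 4387, mean = 4387/15 = 292.467

292.5 ms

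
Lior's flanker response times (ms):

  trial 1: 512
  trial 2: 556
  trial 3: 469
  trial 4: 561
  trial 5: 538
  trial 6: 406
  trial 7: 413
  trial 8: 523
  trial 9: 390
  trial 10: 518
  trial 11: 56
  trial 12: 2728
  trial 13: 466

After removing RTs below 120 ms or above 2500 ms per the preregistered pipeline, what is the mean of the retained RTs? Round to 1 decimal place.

486.5 ms

Excluded: 56, 2728
Retained (n=11): Σ = 5352
Mean = 5352/11 = 486.5455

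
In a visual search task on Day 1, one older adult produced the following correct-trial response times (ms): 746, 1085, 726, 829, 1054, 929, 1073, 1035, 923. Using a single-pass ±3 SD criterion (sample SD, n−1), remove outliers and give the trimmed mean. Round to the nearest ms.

933 ms

n = 9, ΣRT = 8400, M = 933.333
Σ(x−M)² = 156498.00; s = √(156498.00/8) = 139.865
Cutoffs: 933.333 ± 3·139.865 → [513.7, 1352.9]
No RTs fall outside the cutoffs; all 9 retained. Mean = 8400/9 = 933.333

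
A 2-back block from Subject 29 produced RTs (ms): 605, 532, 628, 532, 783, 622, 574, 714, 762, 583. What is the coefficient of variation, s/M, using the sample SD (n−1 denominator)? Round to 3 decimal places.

n = 10, Σ = 6335, M = 633.5000
Σ(x−M)² = 73012.500; s = √(73012.500/9) = 90.0694
CV = 90.0694 / 633.5000 = 0.14218

0.142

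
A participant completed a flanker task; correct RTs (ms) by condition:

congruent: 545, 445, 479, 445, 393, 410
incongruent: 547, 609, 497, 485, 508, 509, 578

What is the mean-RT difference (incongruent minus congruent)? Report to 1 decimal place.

80.5 ms

M(congruent) = 2717/6 = 452.833
M(incongruent) = 3733/7 = 533.286
Difference = 533.286 − 452.833 = 80.452 ms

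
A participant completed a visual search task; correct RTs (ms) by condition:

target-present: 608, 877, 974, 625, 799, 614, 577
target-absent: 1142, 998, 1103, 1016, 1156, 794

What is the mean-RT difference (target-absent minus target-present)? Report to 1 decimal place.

310.0 ms

M(target-present) = 5074/7 = 724.857
M(target-absent) = 6209/6 = 1034.833
Difference = 1034.833 − 724.857 = 309.976 ms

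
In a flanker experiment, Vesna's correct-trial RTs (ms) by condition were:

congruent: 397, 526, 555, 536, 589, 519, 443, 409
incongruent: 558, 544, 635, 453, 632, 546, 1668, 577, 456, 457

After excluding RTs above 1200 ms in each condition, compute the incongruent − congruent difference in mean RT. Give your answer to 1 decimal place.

incongruent: exclude 1668
M(congruent) = 3974/8 = 496.750
M(incongruent) = 4858/9 = 539.778
Difference = 539.778 − 496.750 = 43.028 ms

43.0 ms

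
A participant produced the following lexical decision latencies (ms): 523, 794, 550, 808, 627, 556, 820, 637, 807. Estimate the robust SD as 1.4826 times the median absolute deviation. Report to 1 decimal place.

169.0 ms

Sorted: 523, 550, 556, 627, 637, 794, 807, 808, 820 → median = 637
|x − 637| sorted: 0, 10, 81, 87, 114, 157, 170, 171, 183 → MAD = 114
Robust SD ≈ 1.4826 × 114 = 169.016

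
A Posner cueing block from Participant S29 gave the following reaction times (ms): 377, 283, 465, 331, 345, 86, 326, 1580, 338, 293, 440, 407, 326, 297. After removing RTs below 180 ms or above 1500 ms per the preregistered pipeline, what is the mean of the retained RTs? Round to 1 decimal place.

Excluded: 86, 1580
Retained (n=12): Σ = 4228
Mean = 4228/12 = 352.3333

352.3 ms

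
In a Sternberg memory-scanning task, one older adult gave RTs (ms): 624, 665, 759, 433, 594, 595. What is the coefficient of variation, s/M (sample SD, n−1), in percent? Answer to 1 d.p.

17.5%

n = 6, Σ = 3670, M = 611.6667
Σ(x−M)² = 57215.333; s = √(57215.333/5) = 106.9723
CV = 106.9723 / 611.6667 = 0.17489 = 17.489%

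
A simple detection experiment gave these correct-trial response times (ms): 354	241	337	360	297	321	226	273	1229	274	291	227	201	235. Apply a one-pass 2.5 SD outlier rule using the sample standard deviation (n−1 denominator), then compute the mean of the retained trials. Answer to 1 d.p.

n = 14, ΣRT = 4866, M = 347.571
Σ(x−M)² = 869491.43; s = √(869491.43/13) = 258.619
Cutoffs: 347.571 ± 2.5·258.619 → [-299.0, 994.1]
Outside: 1229 → excluded.
Retained (n=13): Σ = 3637, mean = 3637/13 = 279.769

279.8 ms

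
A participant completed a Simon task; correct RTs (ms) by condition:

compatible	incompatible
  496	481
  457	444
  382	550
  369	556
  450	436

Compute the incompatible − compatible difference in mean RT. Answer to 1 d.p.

62.6 ms

M(compatible) = 2154/5 = 430.800
M(incompatible) = 2467/5 = 493.400
Difference = 493.400 − 430.800 = 62.600 ms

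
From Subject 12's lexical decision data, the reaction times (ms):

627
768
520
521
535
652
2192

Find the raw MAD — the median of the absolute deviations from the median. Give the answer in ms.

Sorted: 520, 521, 535, 627, 652, 768, 2192 → median = 627
|x − 627|: 0, 141, 107, 106, 92, 25, 1565
Sorted deviations: 0, 25, 92, 106, 107, 141, 1565 → MAD = 106

106 ms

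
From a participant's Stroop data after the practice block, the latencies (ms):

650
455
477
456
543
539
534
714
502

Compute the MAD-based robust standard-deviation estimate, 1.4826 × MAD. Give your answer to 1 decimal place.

84.5 ms

Sorted: 455, 456, 477, 502, 534, 539, 543, 650, 714 → median = 534
|x − 534| sorted: 0, 5, 9, 32, 57, 78, 79, 116, 180 → MAD = 57
Robust SD ≈ 1.4826 × 57 = 84.508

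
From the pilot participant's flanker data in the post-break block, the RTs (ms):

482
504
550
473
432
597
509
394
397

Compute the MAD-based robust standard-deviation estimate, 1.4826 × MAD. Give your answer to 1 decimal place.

Sorted: 394, 397, 432, 473, 482, 504, 509, 550, 597 → median = 482
|x − 482| sorted: 0, 9, 22, 27, 50, 68, 85, 88, 115 → MAD = 50
Robust SD ≈ 1.4826 × 50 = 74.130

74.1 ms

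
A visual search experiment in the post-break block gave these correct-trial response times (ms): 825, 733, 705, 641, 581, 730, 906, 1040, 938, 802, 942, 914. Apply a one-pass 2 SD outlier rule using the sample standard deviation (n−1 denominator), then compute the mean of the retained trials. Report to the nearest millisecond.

813 ms

n = 12, ΣRT = 9757, M = 813.083
Σ(x−M)² = 211270.92; s = √(211270.92/11) = 138.587
Cutoffs: 813.083 ± 2·138.587 → [535.9, 1090.3]
No RTs fall outside the cutoffs; all 12 retained. Mean = 9757/12 = 813.083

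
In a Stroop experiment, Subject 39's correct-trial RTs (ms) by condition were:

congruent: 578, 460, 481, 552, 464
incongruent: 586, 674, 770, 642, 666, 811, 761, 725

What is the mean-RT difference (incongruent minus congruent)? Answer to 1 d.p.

M(congruent) = 2535/5 = 507.000
M(incongruent) = 5635/8 = 704.375
Difference = 704.375 − 507.000 = 197.375 ms

197.4 ms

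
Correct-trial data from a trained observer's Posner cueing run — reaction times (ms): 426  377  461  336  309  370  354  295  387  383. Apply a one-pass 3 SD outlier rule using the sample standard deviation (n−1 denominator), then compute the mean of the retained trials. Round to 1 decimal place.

369.8 ms

n = 10, ΣRT = 3698, M = 369.800
Σ(x−M)² = 22681.60; s = √(22681.60/9) = 50.201
Cutoffs: 369.800 ± 3·50.201 → [219.2, 520.4]
No RTs fall outside the cutoffs; all 10 retained. Mean = 3698/10 = 369.800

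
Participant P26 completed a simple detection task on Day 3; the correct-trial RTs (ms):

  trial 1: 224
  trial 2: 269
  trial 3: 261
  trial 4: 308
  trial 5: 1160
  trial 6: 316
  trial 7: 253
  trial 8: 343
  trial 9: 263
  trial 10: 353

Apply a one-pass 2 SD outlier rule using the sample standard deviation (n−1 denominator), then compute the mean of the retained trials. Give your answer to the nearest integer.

288 ms

n = 10, ΣRT = 3750, M = 375.000
Σ(x−M)² = 700164.00; s = √(700164.00/9) = 278.919
Cutoffs: 375.000 ± 2·278.919 → [-182.8, 932.8]
Outside: 1160 → excluded.
Retained (n=9): Σ = 2590, mean = 2590/9 = 287.778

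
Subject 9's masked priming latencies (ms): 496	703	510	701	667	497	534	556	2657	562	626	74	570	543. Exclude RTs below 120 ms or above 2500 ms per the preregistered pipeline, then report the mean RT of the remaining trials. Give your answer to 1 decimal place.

Excluded: 74, 2657
Retained (n=12): Σ = 6965
Mean = 6965/12 = 580.4167

580.4 ms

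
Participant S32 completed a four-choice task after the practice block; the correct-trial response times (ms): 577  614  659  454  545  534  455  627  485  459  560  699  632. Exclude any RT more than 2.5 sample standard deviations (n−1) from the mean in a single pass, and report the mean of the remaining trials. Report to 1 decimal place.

n = 13, ΣRT = 7300, M = 561.538
Σ(x−M)² = 80957.23; s = √(80957.23/12) = 82.137
Cutoffs: 561.538 ± 2.5·82.137 → [356.2, 766.9]
No RTs fall outside the cutoffs; all 13 retained. Mean = 7300/13 = 561.538

561.5 ms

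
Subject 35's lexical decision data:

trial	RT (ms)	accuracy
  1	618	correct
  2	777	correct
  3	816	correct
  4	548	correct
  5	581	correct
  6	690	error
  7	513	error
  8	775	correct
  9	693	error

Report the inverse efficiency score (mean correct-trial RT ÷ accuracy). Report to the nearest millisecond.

1029 ms

Correct trials (n=6): 618, 777, 816, 548, 581, 775
Mean correct RT = 4115/6 = 685.8333 ms
Proportion correct = 6/9
IES = 685.8333 / (6/9) = 1028.750 ms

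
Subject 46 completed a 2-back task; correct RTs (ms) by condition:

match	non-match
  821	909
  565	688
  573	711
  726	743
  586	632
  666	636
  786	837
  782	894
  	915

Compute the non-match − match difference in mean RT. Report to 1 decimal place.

M(match) = 5505/8 = 688.125
M(non-match) = 6965/9 = 773.889
Difference = 773.889 − 688.125 = 85.764 ms

85.8 ms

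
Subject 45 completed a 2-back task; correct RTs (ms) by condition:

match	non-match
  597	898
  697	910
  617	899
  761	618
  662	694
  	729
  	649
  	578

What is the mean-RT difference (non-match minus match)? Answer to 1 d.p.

M(match) = 3334/5 = 666.800
M(non-match) = 5975/8 = 746.875
Difference = 746.875 − 666.800 = 80.075 ms

80.1 ms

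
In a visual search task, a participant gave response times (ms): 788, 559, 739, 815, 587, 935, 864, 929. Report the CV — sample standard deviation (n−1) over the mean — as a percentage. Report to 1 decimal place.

n = 8, Σ = 6216, M = 777.0000
Σ(x−M)² = 142270.000; s = √(142270.000/7) = 142.5633
CV = 142.5633 / 777.0000 = 0.18348 = 18.348%

18.3%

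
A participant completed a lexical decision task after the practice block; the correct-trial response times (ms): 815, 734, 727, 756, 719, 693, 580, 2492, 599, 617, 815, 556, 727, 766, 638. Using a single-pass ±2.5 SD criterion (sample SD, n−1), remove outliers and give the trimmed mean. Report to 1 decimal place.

n = 15, ΣRT = 12234, M = 815.600
Σ(x−M)² = 3103849.60; s = √(3103849.60/14) = 470.854
Cutoffs: 815.600 ± 2.5·470.854 → [-361.5, 1992.7]
Outside: 2492 → excluded.
Retained (n=14): Σ = 9742, mean = 9742/14 = 695.857

695.9 ms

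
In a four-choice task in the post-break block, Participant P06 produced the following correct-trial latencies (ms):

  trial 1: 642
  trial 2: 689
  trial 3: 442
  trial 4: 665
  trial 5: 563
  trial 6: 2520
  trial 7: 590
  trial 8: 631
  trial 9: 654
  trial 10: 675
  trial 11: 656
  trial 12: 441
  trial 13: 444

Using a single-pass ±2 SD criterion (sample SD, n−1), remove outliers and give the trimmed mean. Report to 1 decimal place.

n = 13, ΣRT = 9612, M = 739.385
Σ(x−M)² = 3536433.08; s = √(3536433.08/12) = 542.865
Cutoffs: 739.385 ± 2·542.865 → [-346.3, 1825.1]
Outside: 2520 → excluded.
Retained (n=12): Σ = 7092, mean = 7092/12 = 591.000

591.0 ms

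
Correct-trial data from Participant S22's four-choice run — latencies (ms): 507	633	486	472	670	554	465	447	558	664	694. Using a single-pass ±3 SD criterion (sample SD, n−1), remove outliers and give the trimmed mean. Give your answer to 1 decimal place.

559.1 ms

n = 11, ΣRT = 6150, M = 559.091
Σ(x−M)² = 84054.91; s = √(84054.91/10) = 91.681
Cutoffs: 559.091 ± 3·91.681 → [284.0, 834.1]
No RTs fall outside the cutoffs; all 11 retained. Mean = 6150/11 = 559.091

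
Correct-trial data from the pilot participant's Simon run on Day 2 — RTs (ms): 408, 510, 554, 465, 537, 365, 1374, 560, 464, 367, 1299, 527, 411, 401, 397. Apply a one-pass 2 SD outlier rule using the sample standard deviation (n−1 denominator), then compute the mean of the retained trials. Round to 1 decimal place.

n = 15, ΣRT = 8639, M = 575.933
Σ(x−M)² = 1399732.93; s = √(1399732.93/14) = 316.198
Cutoffs: 575.933 ± 2·316.198 → [-56.5, 1208.3]
Outside: 1299, 1374 → excluded.
Retained (n=13): Σ = 5966, mean = 5966/13 = 458.923

458.9 ms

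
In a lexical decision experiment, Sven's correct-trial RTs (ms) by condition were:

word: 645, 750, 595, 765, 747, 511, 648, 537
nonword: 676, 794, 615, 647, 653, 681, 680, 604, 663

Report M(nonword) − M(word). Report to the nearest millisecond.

18 ms

M(word) = 5198/8 = 649.750
M(nonword) = 6013/9 = 668.111
Difference = 668.111 − 649.750 = 18.361 ms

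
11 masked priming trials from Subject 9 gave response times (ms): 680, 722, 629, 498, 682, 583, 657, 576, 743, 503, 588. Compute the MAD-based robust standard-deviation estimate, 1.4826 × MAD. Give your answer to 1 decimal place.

Sorted: 498, 503, 576, 583, 588, 629, 657, 680, 682, 722, 743 → median = 629
|x − 629| sorted: 0, 28, 41, 46, 51, 53, 53, 93, 114, 126, 131 → MAD = 53
Robust SD ≈ 1.4826 × 53 = 78.578

78.6 ms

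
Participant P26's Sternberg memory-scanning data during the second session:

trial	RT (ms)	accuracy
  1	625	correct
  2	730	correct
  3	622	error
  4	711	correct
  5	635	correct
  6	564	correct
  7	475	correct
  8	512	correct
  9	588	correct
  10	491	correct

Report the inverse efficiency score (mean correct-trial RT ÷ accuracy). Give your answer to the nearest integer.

Correct trials (n=9): 625, 730, 711, 635, 564, 475, 512, 588, 491
Mean correct RT = 5331/9 = 592.3333 ms
Proportion correct = 9/10
IES = 592.3333 / (9/10) = 658.148 ms

658 ms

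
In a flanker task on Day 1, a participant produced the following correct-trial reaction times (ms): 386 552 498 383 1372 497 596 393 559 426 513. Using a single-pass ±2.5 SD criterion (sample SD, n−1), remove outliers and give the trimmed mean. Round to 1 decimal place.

n = 11, ΣRT = 6175, M = 561.364
Σ(x−M)² = 778156.55; s = √(778156.55/10) = 278.955
Cutoffs: 561.364 ± 2.5·278.955 → [-136.0, 1258.8]
Outside: 1372 → excluded.
Retained (n=10): Σ = 4803, mean = 4803/10 = 480.300

480.3 ms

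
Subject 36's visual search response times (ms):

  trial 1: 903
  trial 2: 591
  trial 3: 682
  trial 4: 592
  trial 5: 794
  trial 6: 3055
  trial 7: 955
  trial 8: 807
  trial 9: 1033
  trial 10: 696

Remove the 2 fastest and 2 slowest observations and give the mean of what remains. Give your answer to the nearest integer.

806 ms

Sorted: 591, 592, 682, 696, 794, 807, 903, 955, 1033, 3055
Drop lowest 2 (591, 592) and highest 2 (1033, 3055)
Remaining (n=6): Σ = 4837, mean = 4837/6 = 806.167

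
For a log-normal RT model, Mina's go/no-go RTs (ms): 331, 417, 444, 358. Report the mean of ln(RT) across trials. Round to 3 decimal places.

ln(RT): 5.8021, 6.0331, 6.0958, 5.8805
Σ ln(RT) = 23.8116
Mean = 23.8116/4 = 5.95289

5.953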